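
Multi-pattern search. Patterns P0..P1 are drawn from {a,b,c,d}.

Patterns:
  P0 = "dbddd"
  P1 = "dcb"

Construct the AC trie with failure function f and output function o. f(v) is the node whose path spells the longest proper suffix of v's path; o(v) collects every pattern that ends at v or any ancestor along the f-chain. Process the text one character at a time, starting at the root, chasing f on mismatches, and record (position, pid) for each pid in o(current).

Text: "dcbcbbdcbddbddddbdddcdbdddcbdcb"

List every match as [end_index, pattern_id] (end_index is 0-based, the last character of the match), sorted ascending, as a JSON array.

Construct AC machine:
Trie (insert patterns):
  0='ε' goto d→1
  1='d' goto b→2 c→6
  2='db' goto d→3
  3='dbd' goto d→4
  4='dbdd' goto d→5
  5='dbddd' goto ·  ←P0
  6='dc' goto b→7
  7='dcb' goto ·  ←P1

BFS fail/out derivation:
  fail(1) 'd': from fail(0)=0 chase 'd': 0 ⇒ 0;  out=∅∪out(0)=∅
  fail(2) 'db': from fail(1)=0 chase 'b': 0 ⇒ 0;  out=∅∪out(0)=∅
  fail(6) 'dc': from fail(1)=0 chase 'c': 0 ⇒ 0;  out=∅∪out(0)=∅
  fail(3) 'dbd': from fail(2)=0 chase 'd': 0 ⇒ 1;  out=∅∪out(1)=∅
  fail(7) 'dcb': from fail(6)=0 chase 'b': 0 ⇒ 0;  out={1}∪out(0)={1}
  fail(4) 'dbdd': from fail(3)=1 chase 'd': 1→0 ⇒ 1;  out=∅∪out(1)=∅
  fail(5) 'dbddd': from fail(4)=1 chase 'd': 1→0 ⇒ 1;  out={0}∪out(1)={0}

Run:
i=0 'd': node 0→1
i=1 'c': node 1→6
i=2 'b': node 6→7  → match P1@[0:2]
i=3 'c': node 7→0 ·f
i=4 'b': node 0→0
i=5 'b': node 0→0
i=6 'd': node 0→1
i=7 'c': node 1→6
i=8 'b': node 6→7  → match P1@[6:8]
i=9 'd': node 7→1 ·f
i=10 'd': node 1→1 ·f
i=11 'b': node 1→2
i=12 'd': node 2→3
i=13 'd': node 3→4
i=14 'd': node 4→5  → match P0@[10:14]
i=15 'd': node 5→1 ·f
i=16 'b': node 1→2
i=17 'd': node 2→3
i=18 'd': node 3→4
i=19 'd': node 4→5  → match P0@[15:19]
i=20 'c': node 5→6 ·f
i=21 'd': node 6→1 ·f
i=22 'b': node 1→2
i=23 'd': node 2→3
i=24 'd': node 3→4
i=25 'd': node 4→5  → match P0@[21:25]
i=26 'c': node 5→6 ·f
i=27 'b': node 6→7  → match P1@[25:27]
i=28 'd': node 7→1 ·f
i=29 'c': node 1→6
i=30 'b': node 6→7  → match P1@[28:30]

All matches (sorted): [[2,1],[8,1],[14,0],[19,0],[25,0],[27,1],[30,1]]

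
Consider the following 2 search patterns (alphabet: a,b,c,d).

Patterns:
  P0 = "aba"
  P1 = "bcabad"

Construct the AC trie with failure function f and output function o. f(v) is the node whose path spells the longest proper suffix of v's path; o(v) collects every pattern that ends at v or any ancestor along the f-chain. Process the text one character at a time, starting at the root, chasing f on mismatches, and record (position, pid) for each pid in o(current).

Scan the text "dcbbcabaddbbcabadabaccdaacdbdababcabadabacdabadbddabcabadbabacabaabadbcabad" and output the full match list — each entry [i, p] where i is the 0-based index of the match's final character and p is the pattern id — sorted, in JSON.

Build automaton:
Trie nodes:
  n0 'ε': a→1 b→4
  n1 'a': b→2
  n2 'ab': a→3
  n3 'aba': ·  ←P0
  n4 'b': c→5
  n5 'bc': a→6
  n6 'bca': b→7
  n7 'bcab': a→8
  n8 'bcaba': d→9
  n9 'bcabad': ·  ←P1

Failure links (BFS by depth):
  n1('a'): parent n0 fail=0; on 'a' 0 → fail=0;  out ∅∪∅=∅
  n4('b'): parent n0 fail=0; on 'b' 0 → fail=0;  out ∅∪∅=∅
  n2('ab'): parent n1 fail=0; on 'b' 0 → fail=4;  out ∅∪∅=∅
  n5('bc'): parent n4 fail=0; on 'c' 0 → fail=0;  out ∅∪∅=∅
  n3('aba'): parent n2 fail=4; on 'a' 4→0 → fail=1;  out {0}∪∅={0}
  n6('bca'): parent n5 fail=0; on 'a' 0 → fail=1;  out ∅∪∅=∅
  n7('bcab'): parent n6 fail=1; on 'b' 1 → fail=2;  out ∅∪∅=∅
  n8('bcaba'): parent n7 fail=2; on 'a' 2 → fail=3;  out ∅∪{0}={0}
  n9('bcabad'): parent n8 fail=3; on 'd' 3→1→0 → fail=0;  out {1}∪∅={1}

Run:
[0] read 'd'  n0⇒n0
[1] read 'c'  n0⇒n0
[2] read 'b'  n0⇒n4
[3] read 'b'  n4⇒n4 ·f
[4] read 'c'  n4⇒n5
[5] read 'a'  n5⇒n6
[6] read 'b'  n6⇒n7
[7] read 'a'  n7⇒n8  → match P0@[5:7]
[8] read 'd'  n8⇒n9  → match P1@[3:8]
[9] read 'd'  n9⇒n0 ·f
[10] read 'b'  n0⇒n4
[11] read 'b'  n4⇒n4 ·f
[12] read 'c'  n4⇒n5
[13] read 'a'  n5⇒n6
[14] read 'b'  n6⇒n7
[15] read 'a'  n7⇒n8  → match P0@[13:15]
[16] read 'd'  n8⇒n9  → match P1@[11:16]
[17] read 'a'  n9⇒n1 ·f
[18] read 'b'  n1⇒n2
[19] read 'a'  n2⇒n3  → match P0@[17:19]
[20] read 'c'  n3⇒n0 ·f
[21] read 'c'  n0⇒n0
[22] read 'd'  n0⇒n0
[23] read 'a'  n0⇒n1
[24] read 'a'  n1⇒n1 ·f
[25] read 'c'  n1⇒n0 ·f
[26] read 'd'  n0⇒n0
[27] read 'b'  n0⇒n4
[28] read 'd'  n4⇒n0 ·f
[29] read 'a'  n0⇒n1
[30] read 'b'  n1⇒n2
[31] read 'a'  n2⇒n3  → match P0@[29:31]
[32] read 'b'  n3⇒n2 ·f
[33] read 'c'  n2⇒n5 ·f
[34] read 'a'  n5⇒n6
[35] read 'b'  n6⇒n7
[36] read 'a'  n7⇒n8  → match P0@[34:36]
[37] read 'd'  n8⇒n9  → match P1@[32:37]
[38] read 'a'  n9⇒n1 ·f
[39] read 'b'  n1⇒n2
[40] read 'a'  n2⇒n3  → match P0@[38:40]
[41] read 'c'  n3⇒n0 ·f
[42] read 'd'  n0⇒n0
[43] read 'a'  n0⇒n1
[44] read 'b'  n1⇒n2
[45] read 'a'  n2⇒n3  → match P0@[43:45]
[46] read 'd'  n3⇒n0 ·f
[47] read 'b'  n0⇒n4
[48] read 'd'  n4⇒n0 ·f
[49] read 'd'  n0⇒n0
[50] read 'a'  n0⇒n1
[51] read 'b'  n1⇒n2
[52] read 'c'  n2⇒n5 ·f
[53] read 'a'  n5⇒n6
[54] read 'b'  n6⇒n7
[55] read 'a'  n7⇒n8  → match P0@[53:55]
[56] read 'd'  n8⇒n9  → match P1@[51:56]
[57] read 'b'  n9⇒n4 ·f
[58] read 'a'  n4⇒n1 ·f
[59] read 'b'  n1⇒n2
[60] read 'a'  n2⇒n3  → match P0@[58:60]
[61] read 'c'  n3⇒n0 ·f
[62] read 'a'  n0⇒n1
[63] read 'b'  n1⇒n2
[64] read 'a'  n2⇒n3  → match P0@[62:64]
[65] read 'a'  n3⇒n1 ·f
[66] read 'b'  n1⇒n2
[67] read 'a'  n2⇒n3  → match P0@[65:67]
[68] read 'd'  n3⇒n0 ·f
[69] read 'b'  n0⇒n4
[70] read 'c'  n4⇒n5
[71] read 'a'  n5⇒n6
[72] read 'b'  n6⇒n7
[73] read 'a'  n7⇒n8  → match P0@[71:73]
[74] read 'd'  n8⇒n9  → match P1@[69:74]

Result: [[7,0],[8,1],[15,0],[16,1],[19,0],[31,0],[36,0],[37,1],[40,0],[45,0],[55,0],[56,1],[60,0],[64,0],[67,0],[73,0],[74,1]]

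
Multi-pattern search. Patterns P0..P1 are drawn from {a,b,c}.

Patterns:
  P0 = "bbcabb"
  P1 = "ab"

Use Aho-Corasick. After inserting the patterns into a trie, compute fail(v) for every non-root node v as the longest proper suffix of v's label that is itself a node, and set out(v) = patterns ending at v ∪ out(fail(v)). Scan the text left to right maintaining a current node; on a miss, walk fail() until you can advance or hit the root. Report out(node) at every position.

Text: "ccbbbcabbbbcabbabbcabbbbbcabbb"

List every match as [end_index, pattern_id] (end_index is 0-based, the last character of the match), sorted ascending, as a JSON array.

Construct AC machine:
Trie nodes:
  n0 'ε': a→7 b→1
  n1 'b': b→2
  n2 'bb': c→3
  n3 'bbc': a→4
  n4 'bbca': b→5
  n5 'bbcab': b→6
  n6 'bbcabb': ·  ←P0
  n7 'a': b→8
  n8 'ab': ·  ←P1

BFS fail/out derivation:
  n1('b'): parent n0 fail=0; on 'b' 0 → fail=0;  out ∅∪∅=∅
  n7('a'): parent n0 fail=0; on 'a' 0 → fail=0;  out ∅∪∅=∅
  n2('bb'): parent n1 fail=0; on 'b' 0 → fail=1;  out ∅∪∅=∅
  n8('ab'): parent n7 fail=0; on 'b' 0 → fail=1;  out {1}∪∅={1}
  n3('bbc'): parent n2 fail=1; on 'c' 1→0 → fail=0;  out ∅∪∅=∅
  n4('bbca'): parent n3 fail=0; on 'a' 0 → fail=7;  out ∅∪∅=∅
  n5('bbcab'): parent n4 fail=7; on 'b' 7 → fail=8;  out ∅∪{1}={1}
  n6('bbcabb'): parent n5 fail=8; on 'b' 8→1 → fail=2;  out {0}∪∅={0}

Text stream:
i=0 'c': node 0→0
i=1 'c': node 0→0
i=2 'b': node 0→1
i=3 'b': node 1→2
i=4 'b': node 2→2 ·f
i=5 'c': node 2→3
i=6 'a': node 3→4
i=7 'b': node 4→5  → match P1@[6:7]
i=8 'b': node 5→6  → match P0@[3:8]
i=9 'b': node 6→2 ·f
i=10 'b': node 2→2 ·f
i=11 'c': node 2→3
i=12 'a': node 3→4
i=13 'b': node 4→5  → match P1@[12:13]
i=14 'b': node 5→6  → match P0@[9:14]
i=15 'a': node 6→7 ·f
i=16 'b': node 7→8  → match P1@[15:16]
i=17 'b': node 8→2 ·f
i=18 'c': node 2→3
i=19 'a': node 3→4
i=20 'b': node 4→5  → match P1@[19:20]
i=21 'b': node 5→6  → match P0@[16:21]
i=22 'b': node 6→2 ·f
i=23 'b': node 2→2 ·f
i=24 'b': node 2→2 ·f
i=25 'c': node 2→3
i=26 'a': node 3→4
i=27 'b': node 4→5  → match P1@[26:27]
i=28 'b': node 5→6  → match P0@[23:28]
i=29 'b': node 6→2 ·f

Matches: [[7,1],[8,0],[13,1],[14,0],[16,1],[20,1],[21,0],[27,1],[28,0]]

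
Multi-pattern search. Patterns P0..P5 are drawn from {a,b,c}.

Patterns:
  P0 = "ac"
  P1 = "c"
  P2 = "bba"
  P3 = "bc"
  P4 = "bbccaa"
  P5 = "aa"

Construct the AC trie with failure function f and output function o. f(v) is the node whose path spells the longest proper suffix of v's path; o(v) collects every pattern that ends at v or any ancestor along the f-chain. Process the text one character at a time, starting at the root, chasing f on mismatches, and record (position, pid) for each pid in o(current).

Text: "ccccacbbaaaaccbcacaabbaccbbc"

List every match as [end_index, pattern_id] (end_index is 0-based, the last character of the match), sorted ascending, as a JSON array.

Build:
Trie (insert patterns):
  0='ε' goto a→1 b→4 c→3
  1='a' goto a→12 c→2
  2='ac' goto ·  ←P0
  3='c' goto ·  ←P1
  4='b' goto b→5 c→7
  5='bb' goto a→6 c→8
  6='bba' goto ·  ←P2
  7='bc' goto ·  ←P3
  8='bbc' goto c→9
  9='bbcc' goto a→10
  10='bbcca' goto a→11
  11='bbccaa' goto ·  ←P4
  12='aa' goto ·  ←P5

Failure links (BFS by depth):
  fail(1) 'a': from fail(0)=0 chase 'a': 0 ⇒ 0;  out=∅∪out(0)=∅
  fail(3) 'c': from fail(0)=0 chase 'c': 0 ⇒ 0;  out={1}∪out(0)={1}
  fail(4) 'b': from fail(0)=0 chase 'b': 0 ⇒ 0;  out=∅∪out(0)=∅
  fail(2) 'ac': from fail(1)=0 chase 'c': 0 ⇒ 3;  out={0}∪out(3)={0,1}
  fail(5) 'bb': from fail(4)=0 chase 'b': 0 ⇒ 4;  out=∅∪out(4)=∅
  fail(7) 'bc': from fail(4)=0 chase 'c': 0 ⇒ 3;  out={3}∪out(3)={1,3}
  fail(12) 'aa': from fail(1)=0 chase 'a': 0 ⇒ 1;  out={5}∪out(1)={5}
  fail(6) 'bba': from fail(5)=4 chase 'a': 4→0 ⇒ 1;  out={2}∪out(1)={2}
  fail(8) 'bbc': from fail(5)=4 chase 'c': 4 ⇒ 7;  out=∅∪out(7)={1,3}
  fail(9) 'bbcc': from fail(8)=7 chase 'c': 7→3→0 ⇒ 3;  out=∅∪out(3)={1}
  fail(10) 'bbcca': from fail(9)=3 chase 'a': 3→0 ⇒ 1;  out=∅∪out(1)=∅
  fail(11) 'bbccaa': from fail(10)=1 chase 'a': 1 ⇒ 12;  out={4}∪out(12)={4,5}

Text stream:
i=0 'c': node 0→3  → match P1@[0:0]
i=1 'c': node 3→3 ·f  → match P1@[1:1]
i=2 'c': node 3→3 ·f  → match P1@[2:2]
i=3 'c': node 3→3 ·f  → match P1@[3:3]
i=4 'a': node 3→1 ·f
i=5 'c': node 1→2  → match P0@[4:5],P1@[5:5]
i=6 'b': node 2→4 ·f
i=7 'b': node 4→5
i=8 'a': node 5→6  → match P2@[6:8]
i=9 'a': node 6→12 ·f  → match P5@[8:9]
i=10 'a': node 12→12 ·f  → match P5@[9:10]
i=11 'a': node 12→12 ·f  → match P5@[10:11]
i=12 'c': node 12→2 ·f  → match P0@[11:12],P1@[12:12]
i=13 'c': node 2→3 ·f  → match P1@[13:13]
i=14 'b': node 3→4 ·f
i=15 'c': node 4→7  → match P1@[15:15],P3@[14:15]
i=16 'a': node 7→1 ·f
i=17 'c': node 1→2  → match P0@[16:17],P1@[17:17]
i=18 'a': node 2→1 ·f
i=19 'a': node 1→12  → match P5@[18:19]
i=20 'b': node 12→4 ·f
i=21 'b': node 4→5
i=22 'a': node 5→6  → match P2@[20:22]
i=23 'c': node 6→2 ·f  → match P0@[22:23],P1@[23:23]
i=24 'c': node 2→3 ·f  → match P1@[24:24]
i=25 'b': node 3→4 ·f
i=26 'b': node 4→5
i=27 'c': node 5→8  → match P1@[27:27],P3@[26:27]

Result: [[0,1],[1,1],[2,1],[3,1],[5,0],[5,1],[8,2],[9,5],[10,5],[11,5],[12,0],[12,1],[13,1],[15,1],[15,3],[17,0],[17,1],[19,5],[22,2],[23,0],[23,1],[24,1],[27,1],[27,3]]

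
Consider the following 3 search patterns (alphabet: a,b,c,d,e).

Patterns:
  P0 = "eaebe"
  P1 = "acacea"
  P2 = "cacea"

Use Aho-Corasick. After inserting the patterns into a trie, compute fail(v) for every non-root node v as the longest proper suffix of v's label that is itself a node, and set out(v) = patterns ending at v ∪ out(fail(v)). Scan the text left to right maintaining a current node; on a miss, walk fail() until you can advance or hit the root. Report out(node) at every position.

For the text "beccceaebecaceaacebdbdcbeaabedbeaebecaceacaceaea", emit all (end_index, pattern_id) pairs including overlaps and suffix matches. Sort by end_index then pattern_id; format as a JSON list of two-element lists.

Construct AC machine:
Trie (insert patterns):
  0='ε' goto a→6 c→12 e→1
  1='e' goto a→2
  2='ea' goto e→3
  3='eae' goto b→4
  4='eaeb' goto e→5
  5='eaebe' goto ·  ←P0
  6='a' goto c→7
  7='ac' goto a→8
  8='aca' goto c→9
  9='acac' goto e→10
  10='acace' goto a→11
  11='acacea' goto ·  ←P1
  12='c' goto a→13
  13='ca' goto c→14
  14='cac' goto e→15
  15='cace' goto a→16
  16='cacea' goto ·  ←P2

BFS fail/out derivation:
  n1('e'): parent n0 fail=0; on 'e' 0 → fail=0;  out ∅∪∅=∅
  n6('a'): parent n0 fail=0; on 'a' 0 → fail=0;  out ∅∪∅=∅
  n12('c'): parent n0 fail=0; on 'c' 0 → fail=0;  out ∅∪∅=∅
  n2('ea'): parent n1 fail=0; on 'a' 0 → fail=6;  out ∅∪∅=∅
  n7('ac'): parent n6 fail=0; on 'c' 0 → fail=12;  out ∅∪∅=∅
  n13('ca'): parent n12 fail=0; on 'a' 0 → fail=6;  out ∅∪∅=∅
  n3('eae'): parent n2 fail=6; on 'e' 6→0 → fail=1;  out ∅∪∅=∅
  n8('aca'): parent n7 fail=12; on 'a' 12 → fail=13;  out ∅∪∅=∅
  n14('cac'): parent n13 fail=6; on 'c' 6 → fail=7;  out ∅∪∅=∅
  n4('eaeb'): parent n3 fail=1; on 'b' 1→0 → fail=0;  out ∅∪∅=∅
  n9('acac'): parent n8 fail=13; on 'c' 13 → fail=14;  out ∅∪∅=∅
  n15('cace'): parent n14 fail=7; on 'e' 7→12→0 → fail=1;  out ∅∪∅=∅
  n5('eaebe'): parent n4 fail=0; on 'e' 0 → fail=1;  out {0}∪∅={0}
  n10('acace'): parent n9 fail=14; on 'e' 14 → fail=15;  out ∅∪∅=∅
  n16('cacea'): parent n15 fail=1; on 'a' 1 → fail=2;  out {2}∪∅={2}
  n11('acacea'): parent n10 fail=15; on 'a' 15 → fail=16;  out {1}∪{2}={1,2}

Run:
pos 0 'b': at 0
pos 1 'e': at 1
pos 2 'c': at 12 (fail-walked)
pos 3 'c': at 12 (fail-walked)
pos 4 'c': at 12 (fail-walked)
pos 5 'e': at 1 (fail-walked)
pos 6 'a': at 2
pos 7 'e': at 3
pos 8 'b': at 4
pos 9 'e': at 5  emit P0@[5:9]
pos 10 'c': at 12 (fail-walked)
pos 11 'a': at 13
pos 12 'c': at 14
pos 13 'e': at 15
pos 14 'a': at 16  emit P2@[10:14]
pos 15 'a': at 6 (fail-walked)
pos 16 'c': at 7
pos 17 'e': at 1 (fail-walked)
pos 18 'b': at 0 (fail-walked)
pos 19 'd': at 0
pos 20 'b': at 0
pos 21 'd': at 0
pos 22 'c': at 12
pos 23 'b': at 0 (fail-walked)
pos 24 'e': at 1
pos 25 'a': at 2
pos 26 'a': at 6 (fail-walked)
pos 27 'b': at 0 (fail-walked)
pos 28 'e': at 1
pos 29 'd': at 0 (fail-walked)
pos 30 'b': at 0
pos 31 'e': at 1
pos 32 'a': at 2
pos 33 'e': at 3
pos 34 'b': at 4
pos 35 'e': at 5  emit P0@[31:35]
pos 36 'c': at 12 (fail-walked)
pos 37 'a': at 13
pos 38 'c': at 14
pos 39 'e': at 15
pos 40 'a': at 16  emit P2@[36:40]
pos 41 'c': at 7 (fail-walked)
pos 42 'a': at 8
pos 43 'c': at 9
pos 44 'e': at 10
pos 45 'a': at 11  emit P1@[40:45],P2@[41:45]
pos 46 'e': at 3 (fail-walked)
pos 47 'a': at 2 (fail-walked)

Result: [[9,0],[14,2],[35,0],[40,2],[45,1],[45,2]]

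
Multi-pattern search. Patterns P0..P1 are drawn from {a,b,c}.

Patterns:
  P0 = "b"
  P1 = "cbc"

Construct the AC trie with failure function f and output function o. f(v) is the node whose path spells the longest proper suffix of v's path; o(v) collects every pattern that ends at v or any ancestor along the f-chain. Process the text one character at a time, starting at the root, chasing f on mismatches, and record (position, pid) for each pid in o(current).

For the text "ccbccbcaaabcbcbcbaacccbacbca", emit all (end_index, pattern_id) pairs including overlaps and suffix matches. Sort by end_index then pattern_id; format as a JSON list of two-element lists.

Construct AC machine:
Trie (insert patterns):
  0='ε' goto b→1 c→2
  1='b' goto ·  ←P0
  2='c' goto b→3
  3='cb' goto c→4
  4='cbc' goto ·  ←P1

BFS fail/out derivation:
  n1('b'): parent n0 fail=0; on 'b' 0 → fail=0;  out {0}∪∅={0}
  n2('c'): parent n0 fail=0; on 'c' 0 → fail=0;  out ∅∪∅=∅
  n3('cb'): parent n2 fail=0; on 'b' 0 → fail=1;  out ∅∪{0}={0}
  n4('cbc'): parent n3 fail=1; on 'c' 1→0 → fail=2;  out {1}∪∅={1}

Text stream:
pos 0 'c': at 2
pos 1 'c': at 2 ·f
pos 2 'b': at 3  emit P0@[2:2]
pos 3 'c': at 4  emit P1@[1:3]
pos 4 'c': at 2 ·f
pos 5 'b': at 3  emit P0@[5:5]
pos 6 'c': at 4  emit P1@[4:6]
pos 7 'a': at 0 ·f
pos 8 'a': at 0
pos 9 'a': at 0
pos 10 'b': at 1  emit P0@[10:10]
pos 11 'c': at 2 ·f
pos 12 'b': at 3  emit P0@[12:12]
pos 13 'c': at 4  emit P1@[11:13]
pos 14 'b': at 3 ·f  emit P0@[14:14]
pos 15 'c': at 4  emit P1@[13:15]
pos 16 'b': at 3 ·f  emit P0@[16:16]
pos 17 'a': at 0 ·f
pos 18 'a': at 0
pos 19 'c': at 2
pos 20 'c': at 2 ·f
pos 21 'c': at 2 ·f
pos 22 'b': at 3  emit P0@[22:22]
pos 23 'a': at 0 ·f
pos 24 'c': at 2
pos 25 'b': at 3  emit P0@[25:25]
pos 26 'c': at 4  emit P1@[24:26]
pos 27 'a': at 0 ·f

Result: [[2,0],[3,1],[5,0],[6,1],[10,0],[12,0],[13,1],[14,0],[15,1],[16,0],[22,0],[25,0],[26,1]]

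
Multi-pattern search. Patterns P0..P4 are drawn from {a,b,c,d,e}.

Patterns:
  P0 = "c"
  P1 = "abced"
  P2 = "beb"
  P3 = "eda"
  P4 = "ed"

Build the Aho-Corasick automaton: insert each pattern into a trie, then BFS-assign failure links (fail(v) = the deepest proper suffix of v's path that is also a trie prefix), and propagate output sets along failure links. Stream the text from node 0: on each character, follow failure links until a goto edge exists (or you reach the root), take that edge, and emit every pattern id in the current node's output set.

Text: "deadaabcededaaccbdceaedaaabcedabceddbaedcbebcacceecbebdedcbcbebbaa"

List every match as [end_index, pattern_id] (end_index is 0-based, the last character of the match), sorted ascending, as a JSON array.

Build automaton:
Trie (insert patterns):
  0='ε' goto a→2 b→7 c→1 e→10
  1='c' goto ·  [P0 ends]
  2='a' goto b→3
  3='ab' goto c→4
  4='abc' goto e→5
  5='abce' goto d→6
  6='abced' goto ·  [P1 ends]
  7='b' goto e→8
  8='be' goto b→9
  9='beb' goto ·  [P2 ends]
  10='e' goto d→11
  11='ed' goto a→12  [P4 ends]
  12='eda' goto ·  [P3 ends]

BFS fail/out derivation:
  n1('c'): parent n0 fail=0; on 'c' 0 → fail=0;  out {0}∪∅={0}
  n2('a'): parent n0 fail=0; on 'a' 0 → fail=0;  out ∅∪∅=∅
  n7('b'): parent n0 fail=0; on 'b' 0 → fail=0;  out ∅∪∅=∅
  n10('e'): parent n0 fail=0; on 'e' 0 → fail=0;  out ∅∪∅=∅
  n3('ab'): parent n2 fail=0; on 'b' 0 → fail=7;  out ∅∪∅=∅
  n8('be'): parent n7 fail=0; on 'e' 0 → fail=10;  out ∅∪∅=∅
  n11('ed'): parent n10 fail=0; on 'd' 0 → fail=0;  out {4}∪∅={4}
  n4('abc'): parent n3 fail=7; on 'c' 7→0 → fail=1;  out ∅∪{0}={0}
  n9('beb'): parent n8 fail=10; on 'b' 10→0 → fail=7;  out {2}∪∅={2}
  n12('eda'): parent n11 fail=0; on 'a' 0 → fail=2;  out {3}∪∅={3}
  n5('abce'): parent n4 fail=1; on 'e' 1→0 → fail=10;  out ∅∪∅=∅
  n6('abced'): parent n5 fail=10; on 'd' 10 → fail=11;  out {1}∪{4}={1,4}

Text stream:
pos 0 'd': at 0
pos 1 'e': at 10
pos 2 'a': at 2 ·f
pos 3 'd': at 0 ·f
pos 4 'a': at 2
pos 5 'a': at 2 ·f
pos 6 'b': at 3
pos 7 'c': at 4  → match P0@[7:7]
pos 8 'e': at 5
pos 9 'd': at 6  → match P1@[5:9],P4@[8:9]
pos 10 'e': at 10 ·f
pos 11 'd': at 11  → match P4@[10:11]
pos 12 'a': at 12  → match P3@[10:12]
pos 13 'a': at 2 ·f
pos 14 'c': at 1 ·f  → match P0@[14:14]
pos 15 'c': at 1 ·f  → match P0@[15:15]
pos 16 'b': at 7 ·f
pos 17 'd': at 0 ·f
pos 18 'c': at 1  → match P0@[18:18]
pos 19 'e': at 10 ·f
pos 20 'a': at 2 ·f
pos 21 'e': at 10 ·f
pos 22 'd': at 11  → match P4@[21:22]
pos 23 'a': at 12  → match P3@[21:23]
pos 24 'a': at 2 ·f
pos 25 'a': at 2 ·f
pos 26 'b': at 3
pos 27 'c': at 4  → match P0@[27:27]
pos 28 'e': at 5
pos 29 'd': at 6  → match P1@[25:29],P4@[28:29]
pos 30 'a': at 12 ·f  → match P3@[28:30]
pos 31 'b': at 3 ·f
pos 32 'c': at 4  → match P0@[32:32]
pos 33 'e': at 5
pos 34 'd': at 6  → match P1@[30:34],P4@[33:34]
pos 35 'd': at 0 ·f
pos 36 'b': at 7
pos 37 'a': at 2 ·f
pos 38 'e': at 10 ·f
pos 39 'd': at 11  → match P4@[38:39]
pos 40 'c': at 1 ·f  → match P0@[40:40]
pos 41 'b': at 7 ·f
pos 42 'e': at 8
pos 43 'b': at 9  → match P2@[41:43]
pos 44 'c': at 1 ·f  → match P0@[44:44]
pos 45 'a': at 2 ·f
pos 46 'c': at 1 ·f  → match P0@[46:46]
pos 47 'c': at 1 ·f  → match P0@[47:47]
pos 48 'e': at 10 ·f
pos 49 'e': at 10 ·f
pos 50 'c': at 1 ·f  → match P0@[50:50]
pos 51 'b': at 7 ·f
pos 52 'e': at 8
pos 53 'b': at 9  → match P2@[51:53]
pos 54 'd': at 0 ·f
pos 55 'e': at 10
pos 56 'd': at 11  → match P4@[55:56]
pos 57 'c': at 1 ·f  → match P0@[57:57]
pos 58 'b': at 7 ·f
pos 59 'c': at 1 ·f  → match P0@[59:59]
pos 60 'b': at 7 ·f
pos 61 'e': at 8
pos 62 'b': at 9  → match P2@[60:62]
pos 63 'b': at 7 ·f
pos 64 'a': at 2 ·f
pos 65 'a': at 2 ·f

Matches: [[7,0],[9,1],[9,4],[11,4],[12,3],[14,0],[15,0],[18,0],[22,4],[23,3],[27,0],[29,1],[29,4],[30,3],[32,0],[34,1],[34,4],[39,4],[40,0],[43,2],[44,0],[46,0],[47,0],[50,0],[53,2],[56,4],[57,0],[59,0],[62,2]]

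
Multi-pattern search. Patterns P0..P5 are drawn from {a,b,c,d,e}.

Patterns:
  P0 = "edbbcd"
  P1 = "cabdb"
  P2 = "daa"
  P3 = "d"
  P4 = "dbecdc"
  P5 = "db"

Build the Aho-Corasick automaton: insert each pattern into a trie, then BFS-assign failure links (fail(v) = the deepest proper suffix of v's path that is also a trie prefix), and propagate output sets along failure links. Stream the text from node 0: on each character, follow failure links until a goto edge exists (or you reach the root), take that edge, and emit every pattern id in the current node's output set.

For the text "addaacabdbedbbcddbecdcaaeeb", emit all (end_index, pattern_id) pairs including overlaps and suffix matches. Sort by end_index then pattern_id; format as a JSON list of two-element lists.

Construct AC machine:
Trie (insert patterns):
  0='ε' goto c→7 d→12 e→1
  1='e' goto d→2
  2='ed' goto b→3
  3='edb' goto b→4
  4='edbb' goto c→5
  5='edbbc' goto d→6
  6='edbbcd' goto ·  ←P0
  7='c' goto a→8
  8='ca' goto b→9
  9='cab' goto d→10
  10='cabd' goto b→11
  11='cabdb' goto ·  ←P1
  12='d' goto a→13 b→15  ←P3
  13='da' goto a→14
  14='daa' goto ·  ←P2
  15='db' goto e→16  ←P5
  16='dbe' goto c→17
  17='dbec' goto d→18
  18='dbecd' goto c→19
  19='dbecdc' goto ·  ←P4

BFS fail/out derivation:
  fail(1) 'e': from fail(0)=0 chase 'e': 0 ⇒ 0;  out=∅∪out(0)=∅
  fail(7) 'c': from fail(0)=0 chase 'c': 0 ⇒ 0;  out=∅∪out(0)=∅
  fail(12) 'd': from fail(0)=0 chase 'd': 0 ⇒ 0;  out={3}∪out(0)={3}
  fail(2) 'ed': from fail(1)=0 chase 'd': 0 ⇒ 12;  out=∅∪out(12)={3}
  fail(8) 'ca': from fail(7)=0 chase 'a': 0 ⇒ 0;  out=∅∪out(0)=∅
  fail(13) 'da': from fail(12)=0 chase 'a': 0 ⇒ 0;  out=∅∪out(0)=∅
  fail(15) 'db': from fail(12)=0 chase 'b': 0 ⇒ 0;  out={5}∪out(0)={5}
  fail(3) 'edb': from fail(2)=12 chase 'b': 12 ⇒ 15;  out=∅∪out(15)={5}
  fail(9) 'cab': from fail(8)=0 chase 'b': 0 ⇒ 0;  out=∅∪out(0)=∅
  fail(14) 'daa': from fail(13)=0 chase 'a': 0 ⇒ 0;  out={2}∪out(0)={2}
  fail(16) 'dbe': from fail(15)=0 chase 'e': 0 ⇒ 1;  out=∅∪out(1)=∅
  fail(4) 'edbb': from fail(3)=15 chase 'b': 15→0 ⇒ 0;  out=∅∪out(0)=∅
  fail(10) 'cabd': from fail(9)=0 chase 'd': 0 ⇒ 12;  out=∅∪out(12)={3}
  fail(17) 'dbec': from fail(16)=1 chase 'c': 1→0 ⇒ 7;  out=∅∪out(7)=∅
  fail(5) 'edbbc': from fail(4)=0 chase 'c': 0 ⇒ 7;  out=∅∪out(7)=∅
  fail(11) 'cabdb': from fail(10)=12 chase 'b': 12 ⇒ 15;  out={1}∪out(15)={1,5}
  fail(18) 'dbecd': from fail(17)=7 chase 'd': 7→0 ⇒ 12;  out=∅∪out(12)={3}
  fail(6) 'edbbcd': from fail(5)=7 chase 'd': 7→0 ⇒ 12;  out={0}∪out(12)={0,3}
  fail(19) 'dbecdc': from fail(18)=12 chase 'c': 12→0 ⇒ 7;  out={4}∪out(7)={4}

Text stream:
[0] read 'a'  n0⇒n0
[1] read 'd'  n0⇒n12  ** P3@[1:1]
[2] read 'd'  n12⇒n12 ·f  ** P3@[2:2]
[3] read 'a'  n12⇒n13
[4] read 'a'  n13⇒n14  ** P2@[2:4]
[5] read 'c'  n14⇒n7 ·f
[6] read 'a'  n7⇒n8
[7] read 'b'  n8⇒n9
[8] read 'd'  n9⇒n10  ** P3@[8:8]
[9] read 'b'  n10⇒n11  ** P1@[5:9],P5@[8:9]
[10] read 'e'  n11⇒n16 ·f
[11] read 'd'  n16⇒n2 ·f  ** P3@[11:11]
[12] read 'b'  n2⇒n3  ** P5@[11:12]
[13] read 'b'  n3⇒n4
[14] read 'c'  n4⇒n5
[15] read 'd'  n5⇒n6  ** P0@[10:15],P3@[15:15]
[16] read 'd'  n6⇒n12 ·f  ** P3@[16:16]
[17] read 'b'  n12⇒n15  ** P5@[16:17]
[18] read 'e'  n15⇒n16
[19] read 'c'  n16⇒n17
[20] read 'd'  n17⇒n18  ** P3@[20:20]
[21] read 'c'  n18⇒n19  ** P4@[16:21]
[22] read 'a'  n19⇒n8 ·f
[23] read 'a'  n8⇒n0 ·f
[24] read 'e'  n0⇒n1
[25] read 'e'  n1⇒n1 ·f
[26] read 'b'  n1⇒n0 ·f

Result: [[1,3],[2,3],[4,2],[8,3],[9,1],[9,5],[11,3],[12,5],[15,0],[15,3],[16,3],[17,5],[20,3],[21,4]]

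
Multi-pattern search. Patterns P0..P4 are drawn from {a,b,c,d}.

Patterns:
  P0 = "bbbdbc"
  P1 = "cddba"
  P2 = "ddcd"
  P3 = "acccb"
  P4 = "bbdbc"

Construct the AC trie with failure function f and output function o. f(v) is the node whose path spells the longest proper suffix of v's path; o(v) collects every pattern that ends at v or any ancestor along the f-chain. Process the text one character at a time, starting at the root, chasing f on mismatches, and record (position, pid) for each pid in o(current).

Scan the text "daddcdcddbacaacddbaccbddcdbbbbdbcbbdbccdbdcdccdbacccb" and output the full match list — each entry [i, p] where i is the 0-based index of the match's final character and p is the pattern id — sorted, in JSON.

Construct AC machine:
Trie nodes:
  n0 'ε': a→16 b→1 c→7 d→12
  n1 'b': b→2
  n2 'bb': b→3 d→21
  n3 'bbb': d→4
  n4 'bbbd': b→5
  n5 'bbbdb': c→6
  n6 'bbbdbc': ·  ←P0
  n7 'c': d→8
  n8 'cd': d→9
  n9 'cdd': b→10
  n10 'cddb': a→11
  n11 'cddba': ·  ←P1
  n12 'd': d→13
  n13 'dd': c→14
  n14 'ddc': d→15
  n15 'ddcd': ·  ←P2
  n16 'a': c→17
  n17 'ac': c→18
  n18 'acc': c→19
  n19 'accc': b→20
  n20 'acccb': ·  ←P3
  n21 'bbd': b→22
  n22 'bbdb': c→23
  n23 'bbdbc': ·  ←P4

BFS fail/out derivation:
  n1('b'): parent n0 fail=0; on 'b' 0 → fail=0;  out ∅∪∅=∅
  n7('c'): parent n0 fail=0; on 'c' 0 → fail=0;  out ∅∪∅=∅
  n12('d'): parent n0 fail=0; on 'd' 0 → fail=0;  out ∅∪∅=∅
  n16('a'): parent n0 fail=0; on 'a' 0 → fail=0;  out ∅∪∅=∅
  n2('bb'): parent n1 fail=0; on 'b' 0 → fail=1;  out ∅∪∅=∅
  n8('cd'): parent n7 fail=0; on 'd' 0 → fail=12;  out ∅∪∅=∅
  n13('dd'): parent n12 fail=0; on 'd' 0 → fail=12;  out ∅∪∅=∅
  n17('ac'): parent n16 fail=0; on 'c' 0 → fail=7;  out ∅∪∅=∅
  n3('bbb'): parent n2 fail=1; on 'b' 1 → fail=2;  out ∅∪∅=∅
  n9('cdd'): parent n8 fail=12; on 'd' 12 → fail=13;  out ∅∪∅=∅
  n14('ddc'): parent n13 fail=12; on 'c' 12→0 → fail=7;  out ∅∪∅=∅
  n18('acc'): parent n17 fail=7; on 'c' 7→0 → fail=7;  out ∅∪∅=∅
  n21('bbd'): parent n2 fail=1; on 'd' 1→0 → fail=12;  out ∅∪∅=∅
  n4('bbbd'): parent n3 fail=2; on 'd' 2 → fail=21;  out ∅∪∅=∅
  n10('cddb'): parent n9 fail=13; on 'b' 13→12→0 → fail=1;  out ∅∪∅=∅
  n15('ddcd'): parent n14 fail=7; on 'd' 7 → fail=8;  out {2}∪∅={2}
  n19('accc'): parent n18 fail=7; on 'c' 7→0 → fail=7;  out ∅∪∅=∅
  n22('bbdb'): parent n21 fail=12; on 'b' 12→0 → fail=1;  out ∅∪∅=∅
  n5('bbbdb'): parent n4 fail=21; on 'b' 21 → fail=22;  out ∅∪∅=∅
  n11('cddba'): parent n10 fail=1; on 'a' 1→0 → fail=16;  out {1}∪∅={1}
  n20('acccb'): parent n19 fail=7; on 'b' 7→0 → fail=1;  out {3}∪∅={3}
  n23('bbdbc'): parent n22 fail=1; on 'c' 1→0 → fail=7;  out {4}∪∅={4}
  n6('bbbdbc'): parent n5 fail=22; on 'c' 22 → fail=23;  out {0}∪{4}={0,4}

Text stream:
[0] read 'd'  n0⇒n12
[1] read 'a'  n12⇒n16 ·f
[2] read 'd'  n16⇒n12 ·f
[3] read 'd'  n12⇒n13
[4] read 'c'  n13⇒n14
[5] read 'd'  n14⇒n15  → match P2@[2:5]
[6] read 'c'  n15⇒n7 ·f
[7] read 'd'  n7⇒n8
[8] read 'd'  n8⇒n9
[9] read 'b'  n9⇒n10
[10] read 'a'  n10⇒n11  → match P1@[6:10]
[11] read 'c'  n11⇒n17 ·f
[12] read 'a'  n17⇒n16 ·f
[13] read 'a'  n16⇒n16 ·f
[14] read 'c'  n16⇒n17
[15] read 'd'  n17⇒n8 ·f
[16] read 'd'  n8⇒n9
[17] read 'b'  n9⇒n10
[18] read 'a'  n10⇒n11  → match P1@[14:18]
[19] read 'c'  n11⇒n17 ·f
[20] read 'c'  n17⇒n18
[21] read 'b'  n18⇒n1 ·f
[22] read 'd'  n1⇒n12 ·f
[23] read 'd'  n12⇒n13
[24] read 'c'  n13⇒n14
[25] read 'd'  n14⇒n15  → match P2@[22:25]
[26] read 'b'  n15⇒n1 ·f
[27] read 'b'  n1⇒n2
[28] read 'b'  n2⇒n3
[29] read 'b'  n3⇒n3 ·f
[30] read 'd'  n3⇒n4
[31] read 'b'  n4⇒n5
[32] read 'c'  n5⇒n6  → match P0@[27:32],P4@[28:32]
[33] read 'b'  n6⇒n1 ·f
[34] read 'b'  n1⇒n2
[35] read 'd'  n2⇒n21
[36] read 'b'  n21⇒n22
[37] read 'c'  n22⇒n23  → match P4@[33:37]
[38] read 'c'  n23⇒n7 ·f
[39] read 'd'  n7⇒n8
[40] read 'b'  n8⇒n1 ·f
[41] read 'd'  n1⇒n12 ·f
[42] read 'c'  n12⇒n7 ·f
[43] read 'd'  n7⇒n8
[44] read 'c'  n8⇒n7 ·f
[45] read 'c'  n7⇒n7 ·f
[46] read 'd'  n7⇒n8
[47] read 'b'  n8⇒n1 ·f
[48] read 'a'  n1⇒n16 ·f
[49] read 'c'  n16⇒n17
[50] read 'c'  n17⇒n18
[51] read 'c'  n18⇒n19
[52] read 'b'  n19⇒n20  → match P3@[48:52]

Matches: [[5,2],[10,1],[18,1],[25,2],[32,0],[32,4],[37,4],[52,3]]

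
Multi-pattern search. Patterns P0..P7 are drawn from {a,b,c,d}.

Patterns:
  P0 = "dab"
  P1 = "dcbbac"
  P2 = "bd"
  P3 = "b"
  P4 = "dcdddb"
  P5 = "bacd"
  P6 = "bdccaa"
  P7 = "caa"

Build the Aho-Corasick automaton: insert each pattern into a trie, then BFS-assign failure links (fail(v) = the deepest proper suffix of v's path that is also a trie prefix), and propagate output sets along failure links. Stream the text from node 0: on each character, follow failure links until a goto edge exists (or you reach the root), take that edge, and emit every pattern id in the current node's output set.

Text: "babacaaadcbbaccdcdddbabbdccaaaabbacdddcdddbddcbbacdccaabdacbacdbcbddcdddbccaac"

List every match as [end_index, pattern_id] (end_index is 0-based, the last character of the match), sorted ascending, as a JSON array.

Build:
Trie nodes:
  n0 'ε': b→9 c→22 d→1
  n1 'd': a→2 c→4
  n2 'da': b→3
  n3 'dab': ·  ←P0
  n4 'dc': b→5 d→11
  n5 'dcb': b→6
  n6 'dcbb': a→7
  n7 'dcbba': c→8
  n8 'dcbbac': ·  ←P1
  n9 'b': a→15 d→10  ←P3
  n10 'bd': c→18  ←P2
  n11 'dcd': d→12
  n12 'dcdd': d→13
  n13 'dcddd': b→14
  n14 'dcdddb': ·  ←P4
  n15 'ba': c→16
  n16 'bac': d→17
  n17 'bacd': ·  ←P5
  n18 'bdc': c→19
  n19 'bdcc': a→20
  n20 'bdcca': a→21
  n21 'bdccaa': ·  ←P6
  n22 'c': a→23
  n23 'ca': a→24
  n24 'caa': ·  ←P7

BFS fail/out derivation:
  fail(1) 'd': from fail(0)=0 chase 'd': 0 ⇒ 0;  out=∅∪out(0)=∅
  fail(9) 'b': from fail(0)=0 chase 'b': 0 ⇒ 0;  out={3}∪out(0)={3}
  fail(22) 'c': from fail(0)=0 chase 'c': 0 ⇒ 0;  out=∅∪out(0)=∅
  fail(2) 'da': from fail(1)=0 chase 'a': 0 ⇒ 0;  out=∅∪out(0)=∅
  fail(4) 'dc': from fail(1)=0 chase 'c': 0 ⇒ 22;  out=∅∪out(22)=∅
  fail(10) 'bd': from fail(9)=0 chase 'd': 0 ⇒ 1;  out={2}∪out(1)={2}
  fail(15) 'ba': from fail(9)=0 chase 'a': 0 ⇒ 0;  out=∅∪out(0)=∅
  fail(23) 'ca': from fail(22)=0 chase 'a': 0 ⇒ 0;  out=∅∪out(0)=∅
  fail(3) 'dab': from fail(2)=0 chase 'b': 0 ⇒ 9;  out={0}∪out(9)={0,3}
  fail(5) 'dcb': from fail(4)=22 chase 'b': 22→0 ⇒ 9;  out=∅∪out(9)={3}
  fail(11) 'dcd': from fail(4)=22 chase 'd': 22→0 ⇒ 1;  out=∅∪out(1)=∅
  fail(16) 'bac': from fail(15)=0 chase 'c': 0 ⇒ 22;  out=∅∪out(22)=∅
  fail(18) 'bdc': from fail(10)=1 chase 'c': 1 ⇒ 4;  out=∅∪out(4)=∅
  fail(24) 'caa': from fail(23)=0 chase 'a': 0 ⇒ 0;  out={7}∪out(0)={7}
  fail(6) 'dcbb': from fail(5)=9 chase 'b': 9→0 ⇒ 9;  out=∅∪out(9)={3}
  fail(12) 'dcdd': from fail(11)=1 chase 'd': 1→0 ⇒ 1;  out=∅∪out(1)=∅
  fail(17) 'bacd': from fail(16)=22 chase 'd': 22→0 ⇒ 1;  out={5}∪out(1)={5}
  fail(19) 'bdcc': from fail(18)=4 chase 'c': 4→22→0 ⇒ 22;  out=∅∪out(22)=∅
  fail(7) 'dcbba': from fail(6)=9 chase 'a': 9 ⇒ 15;  out=∅∪out(15)=∅
  fail(13) 'dcddd': from fail(12)=1 chase 'd': 1→0 ⇒ 1;  out=∅∪out(1)=∅
  fail(20) 'bdcca': from fail(19)=22 chase 'a': 22 ⇒ 23;  out=∅∪out(23)=∅
  fail(8) 'dcbbac': from fail(7)=15 chase 'c': 15 ⇒ 16;  out={1}∪out(16)={1}
  fail(14) 'dcdddb': from fail(13)=1 chase 'b': 1→0 ⇒ 9;  out={4}∪out(9)={3,4}
  fail(21) 'bdccaa': from fail(20)=23 chase 'a': 23 ⇒ 24;  out={6}∪out(24)={6,7}

Text stream:
pos 0 'b': at 9  emit P3@[0:0]
pos 1 'a': at 15
pos 2 'b': at 9 ·f  emit P3@[2:2]
pos 3 'a': at 15
pos 4 'c': at 16
pos 5 'a': at 23 ·f
pos 6 'a': at 24  emit P7@[4:6]
pos 7 'a': at 0 ·f
pos 8 'd': at 1
pos 9 'c': at 4
pos 10 'b': at 5  emit P3@[10:10]
pos 11 'b': at 6  emit P3@[11:11]
pos 12 'a': at 7
pos 13 'c': at 8  emit P1@[8:13]
pos 14 'c': at 22 ·f
pos 15 'd': at 1 ·f
pos 16 'c': at 4
pos 17 'd': at 11
pos 18 'd': at 12
pos 19 'd': at 13
pos 20 'b': at 14  emit P3@[20:20],P4@[15:20]
pos 21 'a': at 15 ·f
pos 22 'b': at 9 ·f  emit P3@[22:22]
pos 23 'b': at 9 ·f  emit P3@[23:23]
pos 24 'd': at 10  emit P2@[23:24]
pos 25 'c': at 18
pos 26 'c': at 19
pos 27 'a': at 20
pos 28 'a': at 21  emit P6@[23:28],P7@[26:28]
pos 29 'a': at 0 ·f
pos 30 'a': at 0
pos 31 'b': at 9  emit P3@[31:31]
pos 32 'b': at 9 ·f  emit P3@[32:32]
pos 33 'a': at 15
pos 34 'c': at 16
pos 35 'd': at 17  emit P5@[32:35]
pos 36 'd': at 1 ·f
pos 37 'd': at 1 ·f
pos 38 'c': at 4
pos 39 'd': at 11
pos 40 'd': at 12
pos 41 'd': at 13
pos 42 'b': at 14  emit P3@[42:42],P4@[37:42]
pos 43 'd': at 10 ·f  emit P2@[42:43]
pos 44 'd': at 1 ·f
pos 45 'c': at 4
pos 46 'b': at 5  emit P3@[46:46]
pos 47 'b': at 6  emit P3@[47:47]
pos 48 'a': at 7
pos 49 'c': at 8  emit P1@[44:49]
pos 50 'd': at 17 ·f  emit P5@[47:50]
pos 51 'c': at 4 ·f
pos 52 'c': at 22 ·f
pos 53 'a': at 23
pos 54 'a': at 24  emit P7@[52:54]
pos 55 'b': at 9 ·f  emit P3@[55:55]
pos 56 'd': at 10  emit P2@[55:56]
pos 57 'a': at 2 ·f
pos 58 'c': at 22 ·f
pos 59 'b': at 9 ·f  emit P3@[59:59]
pos 60 'a': at 15
pos 61 'c': at 16
pos 62 'd': at 17  emit P5@[59:62]
pos 63 'b': at 9 ·f  emit P3@[63:63]
pos 64 'c': at 22 ·f
pos 65 'b': at 9 ·f  emit P3@[65:65]
pos 66 'd': at 10  emit P2@[65:66]
pos 67 'd': at 1 ·f
pos 68 'c': at 4
pos 69 'd': at 11
pos 70 'd': at 12
pos 71 'd': at 13
pos 72 'b': at 14  emit P3@[72:72],P4@[67:72]
pos 73 'c': at 22 ·f
pos 74 'c': at 22 ·f
pos 75 'a': at 23
pos 76 'a': at 24  emit P7@[74:76]
pos 77 'c': at 22 ·f

All matches (sorted): [[0,3],[2,3],[6,7],[10,3],[11,3],[13,1],[20,3],[20,4],[22,3],[23,3],[24,2],[28,6],[28,7],[31,3],[32,3],[35,5],[42,3],[42,4],[43,2],[46,3],[47,3],[49,1],[50,5],[54,7],[55,3],[56,2],[59,3],[62,5],[63,3],[65,3],[66,2],[72,3],[72,4],[76,7]]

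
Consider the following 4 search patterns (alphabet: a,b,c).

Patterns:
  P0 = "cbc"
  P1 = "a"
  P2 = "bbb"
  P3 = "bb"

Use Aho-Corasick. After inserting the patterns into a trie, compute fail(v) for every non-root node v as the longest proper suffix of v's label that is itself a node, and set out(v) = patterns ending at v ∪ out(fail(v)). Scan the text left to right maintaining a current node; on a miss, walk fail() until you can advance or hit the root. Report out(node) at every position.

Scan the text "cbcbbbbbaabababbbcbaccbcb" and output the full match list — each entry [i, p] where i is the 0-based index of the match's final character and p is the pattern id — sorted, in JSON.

Construct AC machine:
Trie nodes:
  0='ε' goto a→4 b→5 c→1
  1='c' goto b→2
  2='cb' goto c→3
  3='cbc' goto ·  [P0 ends]
  4='a' goto ·  [P1 ends]
  5='b' goto b→6
  6='bb' goto b→7  [P3 ends]
  7='bbb' goto ·  [P2 ends]

Failure links (BFS by depth):
  n1('c'): parent n0 fail=0; on 'c' 0 → fail=0;  out ∅∪∅=∅
  n4('a'): parent n0 fail=0; on 'a' 0 → fail=0;  out {1}∪∅={1}
  n5('b'): parent n0 fail=0; on 'b' 0 → fail=0;  out ∅∪∅=∅
  n2('cb'): parent n1 fail=0; on 'b' 0 → fail=5;  out ∅∪∅=∅
  n6('bb'): parent n5 fail=0; on 'b' 0 → fail=5;  out {3}∪∅={3}
  n3('cbc'): parent n2 fail=5; on 'c' 5→0 → fail=1;  out {0}∪∅={0}
  n7('bbb'): parent n6 fail=5; on 'b' 5 → fail=6;  out {2}∪{3}={2,3}

Scan:
[0] read 'c'  n0⇒n1
[1] read 'b'  n1⇒n2
[2] read 'c'  n2⇒n3  ** P0@[0:2]
[3] read 'b'  n3⇒n2 (fail-walked)
[4] read 'b'  n2⇒n6 (fail-walked)  ** P3@[3:4]
[5] read 'b'  n6⇒n7  ** P2@[3:5],P3@[4:5]
[6] read 'b'  n7⇒n7 (fail-walked)  ** P2@[4:6],P3@[5:6]
[7] read 'b'  n7⇒n7 (fail-walked)  ** P2@[5:7],P3@[6:7]
[8] read 'a'  n7⇒n4 (fail-walked)  ** P1@[8:8]
[9] read 'a'  n4⇒n4 (fail-walked)  ** P1@[9:9]
[10] read 'b'  n4⇒n5 (fail-walked)
[11] read 'a'  n5⇒n4 (fail-walked)  ** P1@[11:11]
[12] read 'b'  n4⇒n5 (fail-walked)
[13] read 'a'  n5⇒n4 (fail-walked)  ** P1@[13:13]
[14] read 'b'  n4⇒n5 (fail-walked)
[15] read 'b'  n5⇒n6  ** P3@[14:15]
[16] read 'b'  n6⇒n7  ** P2@[14:16],P3@[15:16]
[17] read 'c'  n7⇒n1 (fail-walked)
[18] read 'b'  n1⇒n2
[19] read 'a'  n2⇒n4 (fail-walked)  ** P1@[19:19]
[20] read 'c'  n4⇒n1 (fail-walked)
[21] read 'c'  n1⇒n1 (fail-walked)
[22] read 'b'  n1⇒n2
[23] read 'c'  n2⇒n3  ** P0@[21:23]
[24] read 'b'  n3⇒n2 (fail-walked)

Matches: [[2,0],[4,3],[5,2],[5,3],[6,2],[6,3],[7,2],[7,3],[8,1],[9,1],[11,1],[13,1],[15,3],[16,2],[16,3],[19,1],[23,0]]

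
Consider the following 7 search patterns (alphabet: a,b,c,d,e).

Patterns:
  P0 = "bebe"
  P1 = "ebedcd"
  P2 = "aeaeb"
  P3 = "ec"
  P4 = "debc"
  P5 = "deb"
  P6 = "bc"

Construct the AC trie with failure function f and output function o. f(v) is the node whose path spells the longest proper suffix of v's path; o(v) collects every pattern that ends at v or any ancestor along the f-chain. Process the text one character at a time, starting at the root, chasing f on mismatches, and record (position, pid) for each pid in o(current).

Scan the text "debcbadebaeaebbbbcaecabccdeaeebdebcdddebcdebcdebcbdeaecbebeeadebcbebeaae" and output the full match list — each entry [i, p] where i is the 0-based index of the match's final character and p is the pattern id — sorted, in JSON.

Construct AC machine:
Trie (insert patterns):
  0='ε' goto a→11 b→1 d→17 e→5
  1='b' goto c→21 e→2
  2='be' goto b→3
  3='beb' goto e→4
  4='bebe' goto ·  ←P0
  5='e' goto b→6 c→16
  6='eb' goto e→7
  7='ebe' goto d→8
  8='ebed' goto c→9
  9='ebedc' goto d→10
  10='ebedcd' goto ·  ←P1
  11='a' goto e→12
  12='ae' goto a→13
  13='aea' goto e→14
  14='aeae' goto b→15
  15='aeaeb' goto ·  ←P2
  16='ec' goto ·  ←P3
  17='d' goto e→18
  18='de' goto b→19
  19='deb' goto c→20  ←P5
  20='debc' goto ·  ←P4
  21='bc' goto ·  ←P6

BFS fail/out derivation:
  n1('b'): parent n0 fail=0; on 'b' 0 → fail=0;  out ∅∪∅=∅
  n5('e'): parent n0 fail=0; on 'e' 0 → fail=0;  out ∅∪∅=∅
  n11('a'): parent n0 fail=0; on 'a' 0 → fail=0;  out ∅∪∅=∅
  n17('d'): parent n0 fail=0; on 'd' 0 → fail=0;  out ∅∪∅=∅
  n2('be'): parent n1 fail=0; on 'e' 0 → fail=5;  out ∅∪∅=∅
  n6('eb'): parent n5 fail=0; on 'b' 0 → fail=1;  out ∅∪∅=∅
  n12('ae'): parent n11 fail=0; on 'e' 0 → fail=5;  out ∅∪∅=∅
  n16('ec'): parent n5 fail=0; on 'c' 0 → fail=0;  out {3}∪∅={3}
  n18('de'): parent n17 fail=0; on 'e' 0 → fail=5;  out ∅∪∅=∅
  n21('bc'): parent n1 fail=0; on 'c' 0 → fail=0;  out {6}∪∅={6}
  n3('beb'): parent n2 fail=5; on 'b' 5 → fail=6;  out ∅∪∅=∅
  n7('ebe'): parent n6 fail=1; on 'e' 1 → fail=2;  out ∅∪∅=∅
  n13('aea'): parent n12 fail=5; on 'a' 5→0 → fail=11;  out ∅∪∅=∅
  n19('deb'): parent n18 fail=5; on 'b' 5 → fail=6;  out {5}∪∅={5}
  n4('bebe'): parent n3 fail=6; on 'e' 6 → fail=7;  out {0}∪∅={0}
  n8('ebed'): parent n7 fail=2; on 'd' 2→5→0 → fail=17;  out ∅∪∅=∅
  n14('aeae'): parent n13 fail=11; on 'e' 11 → fail=12;  out ∅∪∅=∅
  n20('debc'): parent n19 fail=6; on 'c' 6→1 → fail=21;  out {4}∪{6}={4,6}
  n9('ebedc'): parent n8 fail=17; on 'c' 17→0 → fail=0;  out ∅∪∅=∅
  n15('aeaeb'): parent n14 fail=12; on 'b' 12→5 → fail=6;  out {2}∪∅={2}
  n10('ebedcd'): parent n9 fail=0; on 'd' 0 → fail=17;  out {1}∪∅={1}

Text stream:
i=0 'd': node 0→17
i=1 'e': node 17→18
i=2 'b': node 18→19  ** P5@[0:2]
i=3 'c': node 19→20  ** P4@[0:3],P6@[2:3]
i=4 'b': node 20→1 ·f
i=5 'a': node 1→11 ·f
i=6 'd': node 11→17 ·f
i=7 'e': node 17→18
i=8 'b': node 18→19  ** P5@[6:8]
i=9 'a': node 19→11 ·f
i=10 'e': node 11→12
i=11 'a': node 12→13
i=12 'e': node 13→14
i=13 'b': node 14→15  ** P2@[9:13]
i=14 'b': node 15→1 ·f
i=15 'b': node 1→1 ·f
i=16 'b': node 1→1 ·f
i=17 'c': node 1→21  ** P6@[16:17]
i=18 'a': node 21→11 ·f
i=19 'e': node 11→12
i=20 'c': node 12→16 ·f  ** P3@[19:20]
i=21 'a': node 16→11 ·f
i=22 'b': node 11→1 ·f
i=23 'c': node 1→21  ** P6@[22:23]
i=24 'c': node 21→0 ·f
i=25 'd': node 0→17
i=26 'e': node 17→18
i=27 'a': node 18→11 ·f
i=28 'e': node 11→12
i=29 'e': node 12→5 ·f
i=30 'b': node 5→6
i=31 'd': node 6→17 ·f
i=32 'e': node 17→18
i=33 'b': node 18→19  ** P5@[31:33]
i=34 'c': node 19→20  ** P4@[31:34],P6@[33:34]
i=35 'd': node 20→17 ·f
i=36 'd': node 17→17 ·f
i=37 'd': node 17→17 ·f
i=38 'e': node 17→18
i=39 'b': node 18→19  ** P5@[37:39]
i=40 'c': node 19→20  ** P4@[37:40],P6@[39:40]
i=41 'd': node 20→17 ·f
i=42 'e': node 17→18
i=43 'b': node 18→19  ** P5@[41:43]
i=44 'c': node 19→20  ** P4@[41:44],P6@[43:44]
i=45 'd': node 20→17 ·f
i=46 'e': node 17→18
i=47 'b': node 18→19  ** P5@[45:47]
i=48 'c': node 19→20  ** P4@[45:48],P6@[47:48]
i=49 'b': node 20→1 ·f
i=50 'd': node 1→17 ·f
i=51 'e': node 17→18
i=52 'a': node 18→11 ·f
i=53 'e': node 11→12
i=54 'c': node 12→16 ·f  ** P3@[53:54]
i=55 'b': node 16→1 ·f
i=56 'e': node 1→2
i=57 'b': node 2→3
i=58 'e': node 3→4  ** P0@[55:58]
i=59 'e': node 4→5 ·f
i=60 'a': node 5→11 ·f
i=61 'd': node 11→17 ·f
i=62 'e': node 17→18
i=63 'b': node 18→19  ** P5@[61:63]
i=64 'c': node 19→20  ** P4@[61:64],P6@[63:64]
i=65 'b': node 20→1 ·f
i=66 'e': node 1→2
i=67 'b': node 2→3
i=68 'e': node 3→4  ** P0@[65:68]
i=69 'a': node 4→11 ·f
i=70 'a': node 11→11 ·f
i=71 'e': node 11→12

Matches: [[2,5],[3,4],[3,6],[8,5],[13,2],[17,6],[20,3],[23,6],[33,5],[34,4],[34,6],[39,5],[40,4],[40,6],[43,5],[44,4],[44,6],[47,5],[48,4],[48,6],[54,3],[58,0],[63,5],[64,4],[64,6],[68,0]]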